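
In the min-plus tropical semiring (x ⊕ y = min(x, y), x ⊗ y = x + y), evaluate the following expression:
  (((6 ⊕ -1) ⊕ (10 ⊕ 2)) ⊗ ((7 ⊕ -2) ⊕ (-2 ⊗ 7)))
(((6 ⊕ -1) ⊕ (10 ⊕ 2)) ⊗ ((7 ⊕ -2) ⊕ (-2 ⊗ 7))) = -3

Expand innermost to outermost. Recall ⊕ takes the minimum of its arguments and ⊗ takes their sum. Working out the expression (((6 ⊕ -1) ⊕ (10 ⊕ 2)) ⊗ ((7 ⊕ -2) ⊕ (-2 ⊗ 7))) gives -3.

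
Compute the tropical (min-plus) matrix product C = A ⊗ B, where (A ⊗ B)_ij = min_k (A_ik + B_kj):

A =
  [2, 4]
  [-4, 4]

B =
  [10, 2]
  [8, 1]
A ⊗ B =
  [12, 4]
  [6, -2]

Apply the min-plus product entry-by-entry:
  C[0][0] = min over k of (A[0][0] + B[0][0] = 2 + 10 = 12, A[0][1] + B[1][0] = 4 + 8 = 12) = 12 (attained at k = 0)
  C[0][1] = min over k of (A[0][0] + B[0][1] = 2 + 2 = 4, A[0][1] + B[1][1] = 4 + 1 = 5) = 4 (attained at k = 0)
  C[1][0] = min over k of (A[1][0] + B[0][0] = -4 + 10 = 6, A[1][1] + B[1][0] = 4 + 8 = 12) = 6 (attained at k = 0)
  C[1][1] = min over k of (A[1][0] + B[0][1] = -4 + 2 = -2, A[1][1] + B[1][1] = 4 + 1 = 5) = -2 (attained at k = 0)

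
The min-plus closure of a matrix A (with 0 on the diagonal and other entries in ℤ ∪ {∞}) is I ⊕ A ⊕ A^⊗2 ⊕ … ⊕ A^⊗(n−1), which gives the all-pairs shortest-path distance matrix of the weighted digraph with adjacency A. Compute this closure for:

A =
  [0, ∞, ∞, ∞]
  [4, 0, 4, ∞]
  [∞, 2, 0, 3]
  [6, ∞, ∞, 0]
Closure =
  [0, ∞, ∞, ∞]
  [4, 0, 4, 7]
  [6, 2, 0, 3]
  [6, ∞, ∞, 0]

This is the Floyd-Warshall all-pairs shortest-path computation. For each intermediate vertex k = 0, 1, …, 3, update dist[i][j] ← min(dist[i][j], dist[i][k] + dist[k][j]). The final matrix gives, for each (i, j), the minimum total weight of any directed path from i to j (possibly empty when i = j).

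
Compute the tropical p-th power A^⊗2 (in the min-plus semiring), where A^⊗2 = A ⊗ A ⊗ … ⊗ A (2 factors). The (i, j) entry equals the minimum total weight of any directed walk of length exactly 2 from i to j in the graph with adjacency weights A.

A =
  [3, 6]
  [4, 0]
A^⊗2 =
  [6, 6]
  [4, 0]

Each entry (A^⊗2)_ij equals the minimum over all length-2 walks i = v_0 → v_1 → … → v_2 = j of Σ_t A[v_t][v_{t+1}]. For example, for (i, j) = (0, 1) we minimise over 2 possible intermediate vertex sequences; the minimum is 6, attained along the walk 0 → 1 → 1.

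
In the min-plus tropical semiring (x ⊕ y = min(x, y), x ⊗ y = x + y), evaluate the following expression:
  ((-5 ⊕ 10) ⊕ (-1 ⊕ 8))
((-5 ⊕ 10) ⊕ (-1 ⊕ 8)) = -5

Expand innermost to outermost. Recall ⊕ takes the minimum of its arguments and ⊗ takes their sum. Working out the expression ((-5 ⊕ 10) ⊕ (-1 ⊕ 8)) gives -5.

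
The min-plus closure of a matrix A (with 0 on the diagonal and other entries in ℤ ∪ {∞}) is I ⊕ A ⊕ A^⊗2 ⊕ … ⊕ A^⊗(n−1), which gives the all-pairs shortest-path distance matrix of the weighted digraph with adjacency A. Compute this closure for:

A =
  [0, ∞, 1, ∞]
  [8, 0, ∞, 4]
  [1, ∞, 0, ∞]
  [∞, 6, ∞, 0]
Closure =
  [0, ∞, 1, ∞]
  [8, 0, 9, 4]
  [1, ∞, 0, ∞]
  [14, 6, 15, 0]

This is the Floyd-Warshall all-pairs shortest-path computation. For each intermediate vertex k = 0, 1, …, 3, update dist[i][j] ← min(dist[i][j], dist[i][k] + dist[k][j]). The final matrix gives, for each (i, j), the minimum total weight of any directed path from i to j (possibly empty when i = j).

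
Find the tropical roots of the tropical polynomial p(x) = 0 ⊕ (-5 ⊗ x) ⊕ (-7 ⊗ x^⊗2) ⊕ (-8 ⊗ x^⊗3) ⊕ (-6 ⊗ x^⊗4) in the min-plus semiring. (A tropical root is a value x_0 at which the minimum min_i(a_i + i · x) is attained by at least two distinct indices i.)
Roots: {-2, 1, 2, 5}

Each tropical root is a break point of the lower envelope of the lines y = a_i + i · x (there are 5 lines, with slopes 0, 1, ..., 4). Only the lines that attain the minimum somewhere contribute to roots; other lines are dominated. Here the surviving (envelope) indices are i = 4, i = 3, i = 2, i = 1, i = 0.
Intersections between consecutive envelope lines give the roots: for adjacent envelope indices i < j the intersection is x = (a_i − a_j) / (j − i). Reading off the sorted break points: {-2, 1, 2, 5}.
Verification: at each break x_0, at least two indices attain the minimum of min_i(a_i + i · x_0).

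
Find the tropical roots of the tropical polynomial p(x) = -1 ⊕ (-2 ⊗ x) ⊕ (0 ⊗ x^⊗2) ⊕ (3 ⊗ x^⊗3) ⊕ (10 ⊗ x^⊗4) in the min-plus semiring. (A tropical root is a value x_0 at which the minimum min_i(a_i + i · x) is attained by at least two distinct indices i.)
Roots: {-7, -3, -2, 1}

Each tropical root is a break point of the lower envelope of the lines y = a_i + i · x (there are 5 lines, with slopes 0, 1, ..., 4). Only the lines that attain the minimum somewhere contribute to roots; other lines are dominated. Here the surviving (envelope) indices are i = 4, i = 3, i = 2, i = 1, i = 0.
Intersections between consecutive envelope lines give the roots: for adjacent envelope indices i < j the intersection is x = (a_i − a_j) / (j − i). Reading off the sorted break points: {-7, -3, -2, 1}.
Verification: at each break x_0, at least two indices attain the minimum of min_i(a_i + i · x_0).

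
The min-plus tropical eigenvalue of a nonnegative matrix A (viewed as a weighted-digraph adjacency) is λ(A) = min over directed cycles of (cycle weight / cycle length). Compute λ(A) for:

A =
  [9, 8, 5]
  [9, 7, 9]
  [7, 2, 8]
λ(A) = 16/3

Enumerate directed cycles and compute their means (weight / length). Sample:
  cycle 0 → 0: weight = 9, length = 1, mean = 9/1 ≈ 9.000
  cycle 1 → 1: weight = 7, length = 1, mean = 7/1 ≈ 7.000
  cycle 2 → 2: weight = 8, length = 1, mean = 8/1 ≈ 8.000
  cycle 0 → 1 → 0: weight = 17, length = 2, mean = 17/2 ≈ 8.500
  cycle 0 → 2 → 0: weight = 12, length = 2, mean = 12/2 ≈ 6.000
  cycle 1 → 0 → 1: weight = 17, length = 2, mean = 17/2 ≈ 8.500
Minimum mean = 5.333, attained e.g. along the cycle 0 → 2 → 1 → 0 with weight 16 and length 3. So λ(A) = 16/3 = 16/3.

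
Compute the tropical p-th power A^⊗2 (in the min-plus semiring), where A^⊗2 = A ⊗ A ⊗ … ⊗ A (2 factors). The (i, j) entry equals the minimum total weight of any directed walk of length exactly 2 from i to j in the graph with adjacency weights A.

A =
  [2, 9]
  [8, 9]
A^⊗2 =
  [4, 11]
  [10, 17]

Each entry (A^⊗2)_ij equals the minimum over all length-2 walks i = v_0 → v_1 → … → v_2 = j of Σ_t A[v_t][v_{t+1}]. For example, for (i, j) = (0, 1) we minimise over 2 possible intermediate vertex sequences; the minimum is 11, attained along the walk 0 → 0 → 1.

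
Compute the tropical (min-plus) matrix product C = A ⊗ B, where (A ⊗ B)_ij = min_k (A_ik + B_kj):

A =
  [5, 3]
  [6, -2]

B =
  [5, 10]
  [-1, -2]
A ⊗ B =
  [2, 1]
  [-3, -4]

Apply the min-plus product entry-by-entry:
  C[0][0] = min over k of (A[0][0] + B[0][0] = 5 + 5 = 10, A[0][1] + B[1][0] = 3 + -1 = 2) = 2 (attained at k = 1)
  C[0][1] = min over k of (A[0][0] + B[0][1] = 5 + 10 = 15, A[0][1] + B[1][1] = 3 + -2 = 1) = 1 (attained at k = 1)
  C[1][0] = min over k of (A[1][0] + B[0][0] = 6 + 5 = 11, A[1][1] + B[1][0] = -2 + -1 = -3) = -3 (attained at k = 1)
  C[1][1] = min over k of (A[1][0] + B[0][1] = 6 + 10 = 16, A[1][1] + B[1][1] = -2 + -2 = -4) = -4 (attained at k = 1)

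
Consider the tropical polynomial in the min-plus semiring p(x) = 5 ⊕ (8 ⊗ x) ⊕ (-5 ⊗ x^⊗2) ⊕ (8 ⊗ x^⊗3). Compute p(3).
p(3) = 1

A tropical monomial a ⊗ x^⊗i evaluates to a + i · x. Evaluating each term at x = 3:
  Term 0 contributes 5 + 0 · 3 = 5
  Term 1 contributes 8 + 1 · 3 = 11
  Term 2 contributes -5 + 2 · 3 = 1
  Term 3 contributes 8 + 3 · 3 = 17
p(3) = ⊕ of these = min[5, 11, 1, 17] = 1.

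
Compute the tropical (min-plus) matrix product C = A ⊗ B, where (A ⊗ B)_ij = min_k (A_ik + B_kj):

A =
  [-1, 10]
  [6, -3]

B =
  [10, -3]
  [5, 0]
A ⊗ B =
  [9, -4]
  [2, -3]

Apply the min-plus product entry-by-entry:
  C[0][0] = min over k of (A[0][0] + B[0][0] = -1 + 10 = 9, A[0][1] + B[1][0] = 10 + 5 = 15) = 9 (attained at k = 0)
  C[0][1] = min over k of (A[0][0] + B[0][1] = -1 + -3 = -4, A[0][1] + B[1][1] = 10 + 0 = 10) = -4 (attained at k = 0)
  C[1][0] = min over k of (A[1][0] + B[0][0] = 6 + 10 = 16, A[1][1] + B[1][0] = -3 + 5 = 2) = 2 (attained at k = 1)
  C[1][1] = min over k of (A[1][0] + B[0][1] = 6 + -3 = 3, A[1][1] + B[1][1] = -3 + 0 = -3) = -3 (attained at k = 1)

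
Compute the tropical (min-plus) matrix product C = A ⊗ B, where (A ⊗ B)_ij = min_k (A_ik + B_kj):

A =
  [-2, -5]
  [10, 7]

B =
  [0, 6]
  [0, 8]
A ⊗ B =
  [-5, 3]
  [7, 15]

Apply the min-plus product entry-by-entry:
  C[0][0] = min over k of (A[0][0] + B[0][0] = -2 + 0 = -2, A[0][1] + B[1][0] = -5 + 0 = -5) = -5 (attained at k = 1)
  C[0][1] = min over k of (A[0][0] + B[0][1] = -2 + 6 = 4, A[0][1] + B[1][1] = -5 + 8 = 3) = 3 (attained at k = 1)
  C[1][0] = min over k of (A[1][0] + B[0][0] = 10 + 0 = 10, A[1][1] + B[1][0] = 7 + 0 = 7) = 7 (attained at k = 1)
  C[1][1] = min over k of (A[1][0] + B[0][1] = 10 + 6 = 16, A[1][1] + B[1][1] = 7 + 8 = 15) = 15 (attained at k = 1)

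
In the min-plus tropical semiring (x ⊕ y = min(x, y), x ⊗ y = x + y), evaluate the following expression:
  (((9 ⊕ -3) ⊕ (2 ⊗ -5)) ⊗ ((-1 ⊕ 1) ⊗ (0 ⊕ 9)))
(((9 ⊕ -3) ⊕ (2 ⊗ -5)) ⊗ ((-1 ⊕ 1) ⊗ (0 ⊕ 9))) = -4

Expand innermost to outermost. Recall ⊕ takes the minimum of its arguments and ⊗ takes their sum. Working out the expression (((9 ⊕ -3) ⊕ (2 ⊗ -5)) ⊗ ((-1 ⊕ 1) ⊗ (0 ⊕ 9))) gives -4.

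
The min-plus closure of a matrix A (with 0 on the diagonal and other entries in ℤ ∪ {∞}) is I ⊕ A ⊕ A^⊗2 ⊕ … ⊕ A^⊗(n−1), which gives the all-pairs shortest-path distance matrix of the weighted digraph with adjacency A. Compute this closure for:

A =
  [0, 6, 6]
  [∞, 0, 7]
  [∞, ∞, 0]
Closure =
  [0, 6, 6]
  [∞, 0, 7]
  [∞, ∞, 0]

This is the Floyd-Warshall all-pairs shortest-path computation. For each intermediate vertex k = 0, 1, …, 2, update dist[i][j] ← min(dist[i][j], dist[i][k] + dist[k][j]). The final matrix gives, for each (i, j), the minimum total weight of any directed path from i to j (possibly empty when i = j).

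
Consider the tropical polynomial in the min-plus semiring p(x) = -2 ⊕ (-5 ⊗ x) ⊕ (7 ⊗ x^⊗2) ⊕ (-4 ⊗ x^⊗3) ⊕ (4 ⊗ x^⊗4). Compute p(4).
p(4) = -2

A tropical monomial a ⊗ x^⊗i evaluates to a + i · x. Evaluating each term at x = 4:
  Term 0 contributes -2 + 0 · 4 = -2
  Term 1 contributes -5 + 1 · 4 = -1
  Term 2 contributes 7 + 2 · 4 = 15
  Term 3 contributes -4 + 3 · 4 = 8
  Term 4 contributes 4 + 4 · 4 = 20
p(4) = ⊕ of these = min[-2, -1, 15, 8, 20] = -2.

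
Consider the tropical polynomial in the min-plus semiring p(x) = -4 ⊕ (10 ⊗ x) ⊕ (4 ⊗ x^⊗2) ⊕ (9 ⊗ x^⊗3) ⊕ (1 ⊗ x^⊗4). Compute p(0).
p(0) = -4

A tropical monomial a ⊗ x^⊗i evaluates to a + i · x. Evaluating each term at x = 0:
  Term 0 contributes -4 + 0 · 0 = -4
  Term 1 contributes 10 + 1 · 0 = 10
  Term 2 contributes 4 + 2 · 0 = 4
  Term 3 contributes 9 + 3 · 0 = 9
  Term 4 contributes 1 + 4 · 0 = 1
p(0) = ⊕ of these = min[-4, 10, 4, 9, 1] = -4.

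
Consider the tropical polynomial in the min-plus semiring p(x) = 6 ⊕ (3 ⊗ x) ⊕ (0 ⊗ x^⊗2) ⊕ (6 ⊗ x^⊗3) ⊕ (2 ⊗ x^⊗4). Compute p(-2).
p(-2) = -6

A tropical monomial a ⊗ x^⊗i evaluates to a + i · x. Evaluating each term at x = -2:
  Term 0 contributes 6 + 0 · -2 = 6
  Term 1 contributes 3 + 1 · -2 = 1
  Term 2 contributes 0 + 2 · -2 = -4
  Term 3 contributes 6 + 3 · -2 = 0
  Term 4 contributes 2 + 4 · -2 = -6
p(-2) = ⊕ of these = min[6, 1, -4, 0, -6] = -6.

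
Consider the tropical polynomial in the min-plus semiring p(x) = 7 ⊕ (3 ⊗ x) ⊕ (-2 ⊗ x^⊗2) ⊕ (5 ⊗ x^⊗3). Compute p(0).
p(0) = -2

A tropical monomial a ⊗ x^⊗i evaluates to a + i · x. Evaluating each term at x = 0:
  Term 0 contributes 7 + 0 · 0 = 7
  Term 1 contributes 3 + 1 · 0 = 3
  Term 2 contributes -2 + 2 · 0 = -2
  Term 3 contributes 5 + 3 · 0 = 5
p(0) = ⊕ of these = min[7, 3, -2, 5] = -2.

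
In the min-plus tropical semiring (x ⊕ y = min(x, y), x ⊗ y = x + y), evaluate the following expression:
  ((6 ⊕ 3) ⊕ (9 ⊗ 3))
((6 ⊕ 3) ⊕ (9 ⊗ 3)) = 3

Expand innermost to outermost. Recall ⊕ takes the minimum of its arguments and ⊗ takes their sum. Working out the expression ((6 ⊕ 3) ⊕ (9 ⊗ 3)) gives 3.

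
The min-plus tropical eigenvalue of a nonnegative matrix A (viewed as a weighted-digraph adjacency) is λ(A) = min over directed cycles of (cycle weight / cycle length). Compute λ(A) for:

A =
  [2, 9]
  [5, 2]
λ(A) = 2

Enumerate directed cycles and compute their means (weight / length). Sample:
  cycle 0 → 0: weight = 2, length = 1, mean = 2/1 ≈ 2.000
  cycle 1 → 1: weight = 2, length = 1, mean = 2/1 ≈ 2.000
  cycle 0 → 1 → 0: weight = 14, length = 2, mean = 14/2 ≈ 7.000
  cycle 1 → 0 → 1: weight = 14, length = 2, mean = 14/2 ≈ 7.000
Minimum mean = 2.000, attained e.g. along the cycle 0 → 0 with weight 2 and length 1. So λ(A) = 2/1 = 2.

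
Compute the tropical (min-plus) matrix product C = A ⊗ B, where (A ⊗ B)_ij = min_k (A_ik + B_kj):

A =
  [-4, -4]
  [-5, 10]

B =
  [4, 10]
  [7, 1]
A ⊗ B =
  [0, -3]
  [-1, 5]

Apply the min-plus product entry-by-entry:
  C[0][0] = min over k of (A[0][0] + B[0][0] = -4 + 4 = 0, A[0][1] + B[1][0] = -4 + 7 = 3) = 0 (attained at k = 0)
  C[0][1] = min over k of (A[0][0] + B[0][1] = -4 + 10 = 6, A[0][1] + B[1][1] = -4 + 1 = -3) = -3 (attained at k = 1)
  C[1][0] = min over k of (A[1][0] + B[0][0] = -5 + 4 = -1, A[1][1] + B[1][0] = 10 + 7 = 17) = -1 (attained at k = 0)
  C[1][1] = min over k of (A[1][0] + B[0][1] = -5 + 10 = 5, A[1][1] + B[1][1] = 10 + 1 = 11) = 5 (attained at k = 0)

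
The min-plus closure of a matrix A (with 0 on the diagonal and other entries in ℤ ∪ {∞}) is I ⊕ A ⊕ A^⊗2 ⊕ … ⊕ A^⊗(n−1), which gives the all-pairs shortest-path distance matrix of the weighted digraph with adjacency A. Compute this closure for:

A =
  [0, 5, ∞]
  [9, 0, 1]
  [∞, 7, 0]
Closure =
  [0, 5, 6]
  [9, 0, 1]
  [16, 7, 0]

This is the Floyd-Warshall all-pairs shortest-path computation. For each intermediate vertex k = 0, 1, …, 2, update dist[i][j] ← min(dist[i][j], dist[i][k] + dist[k][j]). The final matrix gives, for each (i, j), the minimum total weight of any directed path from i to j (possibly empty when i = j).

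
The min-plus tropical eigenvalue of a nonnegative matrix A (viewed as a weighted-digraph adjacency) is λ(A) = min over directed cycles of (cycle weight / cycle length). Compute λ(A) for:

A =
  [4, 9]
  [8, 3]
λ(A) = 3

Enumerate directed cycles and compute their means (weight / length). Sample:
  cycle 0 → 0: weight = 4, length = 1, mean = 4/1 ≈ 4.000
  cycle 1 → 1: weight = 3, length = 1, mean = 3/1 ≈ 3.000
  cycle 0 → 1 → 0: weight = 17, length = 2, mean = 17/2 ≈ 8.500
  cycle 1 → 0 → 1: weight = 17, length = 2, mean = 17/2 ≈ 8.500
Minimum mean = 3.000, attained e.g. along the cycle 1 → 1 with weight 3 and length 1. So λ(A) = 3/1 = 3.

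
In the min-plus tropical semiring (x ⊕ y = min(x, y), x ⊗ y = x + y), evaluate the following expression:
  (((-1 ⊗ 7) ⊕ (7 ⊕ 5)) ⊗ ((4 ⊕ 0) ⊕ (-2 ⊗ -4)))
(((-1 ⊗ 7) ⊕ (7 ⊕ 5)) ⊗ ((4 ⊕ 0) ⊕ (-2 ⊗ -4))) = -1

Expand innermost to outermost. Recall ⊕ takes the minimum of its arguments and ⊗ takes their sum. Working out the expression (((-1 ⊗ 7) ⊕ (7 ⊕ 5)) ⊗ ((4 ⊕ 0) ⊕ (-2 ⊗ -4))) gives -1.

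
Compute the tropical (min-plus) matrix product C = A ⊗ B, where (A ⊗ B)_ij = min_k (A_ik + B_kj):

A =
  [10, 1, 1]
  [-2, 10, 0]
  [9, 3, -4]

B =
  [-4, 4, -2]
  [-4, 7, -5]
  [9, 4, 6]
A ⊗ B =
  [-3, 5, -4]
  [-6, 2, -4]
  [-1, 0, -2]

Apply the min-plus product entry-by-entry:
  C[0][0] = min over k of (A[0][0] + B[0][0] = 10 + -4 = 6, A[0][1] + B[1][0] = 1 + -4 = -3, A[0][2] + B[2][0] = 1 + 9 = 10) = -3 (attained at k = 1)
  C[0][1] = min over k of (A[0][0] + B[0][1] = 10 + 4 = 14, A[0][1] + B[1][1] = 1 + 7 = 8, A[0][2] + B[2][1] = 1 + 4 = 5) = 5 (attained at k = 2)
  C[0][2] = min over k of (A[0][0] + B[0][2] = 10 + -2 = 8, A[0][1] + B[1][2] = 1 + -5 = -4, A[0][2] + B[2][2] = 1 + 6 = 7) = -4 (attained at k = 1)
  C[1][0] = min over k of (A[1][0] + B[0][0] = -2 + -4 = -6, A[1][1] + B[1][0] = 10 + -4 = 6, A[1][2] + B[2][0] = 0 + 9 = 9) = -6 (attained at k = 0)
  C[1][1] = min over k of (A[1][0] + B[0][1] = -2 + 4 = 2, A[1][1] + B[1][1] = 10 + 7 = 17, A[1][2] + B[2][1] = 0 + 4 = 4) = 2 (attained at k = 0)
  C[1][2] = min over k of (A[1][0] + B[0][2] = -2 + -2 = -4, A[1][1] + B[1][2] = 10 + -5 = 5, A[1][2] + B[2][2] = 0 + 6 = 6) = -4 (attained at k = 0)
  C[2][0] = min over k of (A[2][0] + B[0][0] = 9 + -4 = 5, A[2][1] + B[1][0] = 3 + -4 = -1, A[2][2] + B[2][0] = -4 + 9 = 5) = -1 (attained at k = 1)
  C[2][1] = min over k of (A[2][0] + B[0][1] = 9 + 4 = 13, A[2][1] + B[1][1] = 3 + 7 = 10, A[2][2] + B[2][1] = -4 + 4 = 0) = 0 (attained at k = 2)
  C[2][2] = min over k of (A[2][0] + B[0][2] = 9 + -2 = 7, A[2][1] + B[1][2] = 3 + -5 = -2, A[2][2] + B[2][2] = -4 + 6 = 2) = -2 (attained at k = 1)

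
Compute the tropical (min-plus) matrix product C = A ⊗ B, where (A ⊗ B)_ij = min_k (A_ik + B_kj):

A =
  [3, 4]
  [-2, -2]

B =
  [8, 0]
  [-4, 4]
A ⊗ B =
  [0, 3]
  [-6, -2]

Apply the min-plus product entry-by-entry:
  C[0][0] = min over k of (A[0][0] + B[0][0] = 3 + 8 = 11, A[0][1] + B[1][0] = 4 + -4 = 0) = 0 (attained at k = 1)
  C[0][1] = min over k of (A[0][0] + B[0][1] = 3 + 0 = 3, A[0][1] + B[1][1] = 4 + 4 = 8) = 3 (attained at k = 0)
  C[1][0] = min over k of (A[1][0] + B[0][0] = -2 + 8 = 6, A[1][1] + B[1][0] = -2 + -4 = -6) = -6 (attained at k = 1)
  C[1][1] = min over k of (A[1][0] + B[0][1] = -2 + 0 = -2, A[1][1] + B[1][1] = -2 + 4 = 2) = -2 (attained at k = 0)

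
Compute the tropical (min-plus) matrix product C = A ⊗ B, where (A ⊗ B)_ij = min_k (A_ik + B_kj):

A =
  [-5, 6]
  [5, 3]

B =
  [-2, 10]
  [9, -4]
A ⊗ B =
  [-7, 2]
  [3, -1]

Apply the min-plus product entry-by-entry:
  C[0][0] = min over k of (A[0][0] + B[0][0] = -5 + -2 = -7, A[0][1] + B[1][0] = 6 + 9 = 15) = -7 (attained at k = 0)
  C[0][1] = min over k of (A[0][0] + B[0][1] = -5 + 10 = 5, A[0][1] + B[1][1] = 6 + -4 = 2) = 2 (attained at k = 1)
  C[1][0] = min over k of (A[1][0] + B[0][0] = 5 + -2 = 3, A[1][1] + B[1][0] = 3 + 9 = 12) = 3 (attained at k = 0)
  C[1][1] = min over k of (A[1][0] + B[0][1] = 5 + 10 = 15, A[1][1] + B[1][1] = 3 + -4 = -1) = -1 (attained at k = 1)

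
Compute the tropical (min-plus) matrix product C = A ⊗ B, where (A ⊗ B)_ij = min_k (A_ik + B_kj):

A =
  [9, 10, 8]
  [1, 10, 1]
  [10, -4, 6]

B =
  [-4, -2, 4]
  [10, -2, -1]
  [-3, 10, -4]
A ⊗ B =
  [5, 7, 4]
  [-3, -1, -3]
  [3, -6, -5]

Apply the min-plus product entry-by-entry:
  C[0][0] = min over k of (A[0][0] + B[0][0] = 9 + -4 = 5, A[0][1] + B[1][0] = 10 + 10 = 20, A[0][2] + B[2][0] = 8 + -3 = 5) = 5 (attained at k = 0)
  C[0][1] = min over k of (A[0][0] + B[0][1] = 9 + -2 = 7, A[0][1] + B[1][1] = 10 + -2 = 8, A[0][2] + B[2][1] = 8 + 10 = 18) = 7 (attained at k = 0)
  C[0][2] = min over k of (A[0][0] + B[0][2] = 9 + 4 = 13, A[0][1] + B[1][2] = 10 + -1 = 9, A[0][2] + B[2][2] = 8 + -4 = 4) = 4 (attained at k = 2)
  C[1][0] = min over k of (A[1][0] + B[0][0] = 1 + -4 = -3, A[1][1] + B[1][0] = 10 + 10 = 20, A[1][2] + B[2][0] = 1 + -3 = -2) = -3 (attained at k = 0)
  C[1][1] = min over k of (A[1][0] + B[0][1] = 1 + -2 = -1, A[1][1] + B[1][1] = 10 + -2 = 8, A[1][2] + B[2][1] = 1 + 10 = 11) = -1 (attained at k = 0)
  C[1][2] = min over k of (A[1][0] + B[0][2] = 1 + 4 = 5, A[1][1] + B[1][2] = 10 + -1 = 9, A[1][2] + B[2][2] = 1 + -4 = -3) = -3 (attained at k = 2)
  C[2][0] = min over k of (A[2][0] + B[0][0] = 10 + -4 = 6, A[2][1] + B[1][0] = -4 + 10 = 6, A[2][2] + B[2][0] = 6 + -3 = 3) = 3 (attained at k = 2)
  C[2][1] = min over k of (A[2][0] + B[0][1] = 10 + -2 = 8, A[2][1] + B[1][1] = -4 + -2 = -6, A[2][2] + B[2][1] = 6 + 10 = 16) = -6 (attained at k = 1)
  C[2][2] = min over k of (A[2][0] + B[0][2] = 10 + 4 = 14, A[2][1] + B[1][2] = -4 + -1 = -5, A[2][2] + B[2][2] = 6 + -4 = 2) = -5 (attained at k = 1)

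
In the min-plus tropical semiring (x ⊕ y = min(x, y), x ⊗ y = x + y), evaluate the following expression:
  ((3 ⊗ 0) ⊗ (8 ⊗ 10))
((3 ⊗ 0) ⊗ (8 ⊗ 10)) = 21

Expand innermost to outermost. Recall ⊕ takes the minimum of its arguments and ⊗ takes their sum. Working out the expression ((3 ⊗ 0) ⊗ (8 ⊗ 10)) gives 21.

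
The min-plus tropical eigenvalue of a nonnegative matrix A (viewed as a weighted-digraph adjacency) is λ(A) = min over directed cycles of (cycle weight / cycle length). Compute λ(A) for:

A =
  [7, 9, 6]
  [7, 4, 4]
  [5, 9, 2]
λ(A) = 2

Enumerate directed cycles and compute their means (weight / length). Sample:
  cycle 0 → 0: weight = 7, length = 1, mean = 7/1 ≈ 7.000
  cycle 1 → 1: weight = 4, length = 1, mean = 4/1 ≈ 4.000
  cycle 2 → 2: weight = 2, length = 1, mean = 2/1 ≈ 2.000
  cycle 0 → 1 → 0: weight = 16, length = 2, mean = 16/2 ≈ 8.000
  cycle 0 → 2 → 0: weight = 11, length = 2, mean = 11/2 ≈ 5.500
  cycle 1 → 0 → 1: weight = 16, length = 2, mean = 16/2 ≈ 8.000
Minimum mean = 2.000, attained e.g. along the cycle 2 → 2 with weight 2 and length 1. So λ(A) = 2/1 = 2.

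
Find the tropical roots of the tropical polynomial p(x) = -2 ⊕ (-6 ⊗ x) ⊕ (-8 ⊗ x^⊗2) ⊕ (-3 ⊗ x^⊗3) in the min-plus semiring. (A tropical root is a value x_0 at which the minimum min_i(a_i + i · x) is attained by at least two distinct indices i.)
Roots: {-5, 2, 4}

Each tropical root is a break point of the lower envelope of the lines y = a_i + i · x (there are 4 lines, with slopes 0, 1, ..., 3). Only the lines that attain the minimum somewhere contribute to roots; other lines are dominated. Here the surviving (envelope) indices are i = 3, i = 2, i = 1, i = 0.
Intersections between consecutive envelope lines give the roots: for adjacent envelope indices i < j the intersection is x = (a_i − a_j) / (j − i). Reading off the sorted break points: {-5, 2, 4}.
Verification: at each break x_0, at least two indices attain the minimum of min_i(a_i + i · x_0).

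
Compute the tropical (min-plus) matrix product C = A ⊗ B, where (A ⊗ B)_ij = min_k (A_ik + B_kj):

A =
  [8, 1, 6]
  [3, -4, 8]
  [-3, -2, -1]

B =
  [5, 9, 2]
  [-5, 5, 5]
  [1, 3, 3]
A ⊗ B =
  [-4, 6, 6]
  [-9, 1, 1]
  [-7, 2, -1]

Apply the min-plus product entry-by-entry:
  C[0][0] = min over k of (A[0][0] + B[0][0] = 8 + 5 = 13, A[0][1] + B[1][0] = 1 + -5 = -4, A[0][2] + B[2][0] = 6 + 1 = 7) = -4 (attained at k = 1)
  C[0][1] = min over k of (A[0][0] + B[0][1] = 8 + 9 = 17, A[0][1] + B[1][1] = 1 + 5 = 6, A[0][2] + B[2][1] = 6 + 3 = 9) = 6 (attained at k = 1)
  C[0][2] = min over k of (A[0][0] + B[0][2] = 8 + 2 = 10, A[0][1] + B[1][2] = 1 + 5 = 6, A[0][2] + B[2][2] = 6 + 3 = 9) = 6 (attained at k = 1)
  C[1][0] = min over k of (A[1][0] + B[0][0] = 3 + 5 = 8, A[1][1] + B[1][0] = -4 + -5 = -9, A[1][2] + B[2][0] = 8 + 1 = 9) = -9 (attained at k = 1)
  C[1][1] = min over k of (A[1][0] + B[0][1] = 3 + 9 = 12, A[1][1] + B[1][1] = -4 + 5 = 1, A[1][2] + B[2][1] = 8 + 3 = 11) = 1 (attained at k = 1)
  C[1][2] = min over k of (A[1][0] + B[0][2] = 3 + 2 = 5, A[1][1] + B[1][2] = -4 + 5 = 1, A[1][2] + B[2][2] = 8 + 3 = 11) = 1 (attained at k = 1)
  C[2][0] = min over k of (A[2][0] + B[0][0] = -3 + 5 = 2, A[2][1] + B[1][0] = -2 + -5 = -7, A[2][2] + B[2][0] = -1 + 1 = 0) = -7 (attained at k = 1)
  C[2][1] = min over k of (A[2][0] + B[0][1] = -3 + 9 = 6, A[2][1] + B[1][1] = -2 + 5 = 3, A[2][2] + B[2][1] = -1 + 3 = 2) = 2 (attained at k = 2)
  C[2][2] = min over k of (A[2][0] + B[0][2] = -3 + 2 = -1, A[2][1] + B[1][2] = -2 + 5 = 3, A[2][2] + B[2][2] = -1 + 3 = 2) = -1 (attained at k = 0)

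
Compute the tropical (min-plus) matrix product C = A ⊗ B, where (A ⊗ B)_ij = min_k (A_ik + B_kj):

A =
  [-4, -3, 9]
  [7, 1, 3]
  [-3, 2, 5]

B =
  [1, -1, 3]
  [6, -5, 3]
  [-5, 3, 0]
A ⊗ B =
  [-3, -8, -1]
  [-2, -4, 3]
  [-2, -4, 0]

Apply the min-plus product entry-by-entry:
  C[0][0] = min over k of (A[0][0] + B[0][0] = -4 + 1 = -3, A[0][1] + B[1][0] = -3 + 6 = 3, A[0][2] + B[2][0] = 9 + -5 = 4) = -3 (attained at k = 0)
  C[0][1] = min over k of (A[0][0] + B[0][1] = -4 + -1 = -5, A[0][1] + B[1][1] = -3 + -5 = -8, A[0][2] + B[2][1] = 9 + 3 = 12) = -8 (attained at k = 1)
  C[0][2] = min over k of (A[0][0] + B[0][2] = -4 + 3 = -1, A[0][1] + B[1][2] = -3 + 3 = 0, A[0][2] + B[2][2] = 9 + 0 = 9) = -1 (attained at k = 0)
  C[1][0] = min over k of (A[1][0] + B[0][0] = 7 + 1 = 8, A[1][1] + B[1][0] = 1 + 6 = 7, A[1][2] + B[2][0] = 3 + -5 = -2) = -2 (attained at k = 2)
  C[1][1] = min over k of (A[1][0] + B[0][1] = 7 + -1 = 6, A[1][1] + B[1][1] = 1 + -5 = -4, A[1][2] + B[2][1] = 3 + 3 = 6) = -4 (attained at k = 1)
  C[1][2] = min over k of (A[1][0] + B[0][2] = 7 + 3 = 10, A[1][1] + B[1][2] = 1 + 3 = 4, A[1][2] + B[2][2] = 3 + 0 = 3) = 3 (attained at k = 2)
  C[2][0] = min over k of (A[2][0] + B[0][0] = -3 + 1 = -2, A[2][1] + B[1][0] = 2 + 6 = 8, A[2][2] + B[2][0] = 5 + -5 = 0) = -2 (attained at k = 0)
  C[2][1] = min over k of (A[2][0] + B[0][1] = -3 + -1 = -4, A[2][1] + B[1][1] = 2 + -5 = -3, A[2][2] + B[2][1] = 5 + 3 = 8) = -4 (attained at k = 0)
  C[2][2] = min over k of (A[2][0] + B[0][2] = -3 + 3 = 0, A[2][1] + B[1][2] = 2 + 3 = 5, A[2][2] + B[2][2] = 5 + 0 = 5) = 0 (attained at k = 0)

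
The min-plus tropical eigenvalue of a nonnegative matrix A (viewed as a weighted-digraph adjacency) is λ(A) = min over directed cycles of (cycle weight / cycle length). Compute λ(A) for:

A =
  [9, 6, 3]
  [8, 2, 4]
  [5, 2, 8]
λ(A) = 2

Enumerate directed cycles and compute their means (weight / length). Sample:
  cycle 0 → 0: weight = 9, length = 1, mean = 9/1 ≈ 9.000
  cycle 1 → 1: weight = 2, length = 1, mean = 2/1 ≈ 2.000
  cycle 2 → 2: weight = 8, length = 1, mean = 8/1 ≈ 8.000
  cycle 0 → 1 → 0: weight = 14, length = 2, mean = 14/2 ≈ 7.000
  cycle 0 → 2 → 0: weight = 8, length = 2, mean = 8/2 ≈ 4.000
  cycle 1 → 0 → 1: weight = 14, length = 2, mean = 14/2 ≈ 7.000
Minimum mean = 2.000, attained e.g. along the cycle 1 → 1 with weight 2 and length 1. So λ(A) = 2/1 = 2.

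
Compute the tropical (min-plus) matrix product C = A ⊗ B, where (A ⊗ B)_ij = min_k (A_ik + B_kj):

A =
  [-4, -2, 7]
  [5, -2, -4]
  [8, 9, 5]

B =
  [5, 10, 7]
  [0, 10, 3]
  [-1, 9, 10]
A ⊗ B =
  [-2, 6, 1]
  [-5, 5, 1]
  [4, 14, 12]

Apply the min-plus product entry-by-entry:
  C[0][0] = min over k of (A[0][0] + B[0][0] = -4 + 5 = 1, A[0][1] + B[1][0] = -2 + 0 = -2, A[0][2] + B[2][0] = 7 + -1 = 6) = -2 (attained at k = 1)
  C[0][1] = min over k of (A[0][0] + B[0][1] = -4 + 10 = 6, A[0][1] + B[1][1] = -2 + 10 = 8, A[0][2] + B[2][1] = 7 + 9 = 16) = 6 (attained at k = 0)
  C[0][2] = min over k of (A[0][0] + B[0][2] = -4 + 7 = 3, A[0][1] + B[1][2] = -2 + 3 = 1, A[0][2] + B[2][2] = 7 + 10 = 17) = 1 (attained at k = 1)
  C[1][0] = min over k of (A[1][0] + B[0][0] = 5 + 5 = 10, A[1][1] + B[1][0] = -2 + 0 = -2, A[1][2] + B[2][0] = -4 + -1 = -5) = -5 (attained at k = 2)
  C[1][1] = min over k of (A[1][0] + B[0][1] = 5 + 10 = 15, A[1][1] + B[1][1] = -2 + 10 = 8, A[1][2] + B[2][1] = -4 + 9 = 5) = 5 (attained at k = 2)
  C[1][2] = min over k of (A[1][0] + B[0][2] = 5 + 7 = 12, A[1][1] + B[1][2] = -2 + 3 = 1, A[1][2] + B[2][2] = -4 + 10 = 6) = 1 (attained at k = 1)
  C[2][0] = min over k of (A[2][0] + B[0][0] = 8 + 5 = 13, A[2][1] + B[1][0] = 9 + 0 = 9, A[2][2] + B[2][0] = 5 + -1 = 4) = 4 (attained at k = 2)
  C[2][1] = min over k of (A[2][0] + B[0][1] = 8 + 10 = 18, A[2][1] + B[1][1] = 9 + 10 = 19, A[2][2] + B[2][1] = 5 + 9 = 14) = 14 (attained at k = 2)
  C[2][2] = min over k of (A[2][0] + B[0][2] = 8 + 7 = 15, A[2][1] + B[1][2] = 9 + 3 = 12, A[2][2] + B[2][2] = 5 + 10 = 15) = 12 (attained at k = 1)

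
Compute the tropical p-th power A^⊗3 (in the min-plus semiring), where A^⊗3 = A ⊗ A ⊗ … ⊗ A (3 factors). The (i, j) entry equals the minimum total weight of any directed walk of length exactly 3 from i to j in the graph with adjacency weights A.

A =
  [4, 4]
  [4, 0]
A^⊗3 =
  [8, 4]
  [4, 0]

Each entry (A^⊗3)_ij equals the minimum over all length-3 walks i = v_0 → v_1 → … → v_3 = j of Σ_t A[v_t][v_{t+1}]. For example, for (i, j) = (0, 1) we minimise over 4 possible intermediate vertex sequences; the minimum is 4, attained along the walk 0 → 1 → 1 → 1.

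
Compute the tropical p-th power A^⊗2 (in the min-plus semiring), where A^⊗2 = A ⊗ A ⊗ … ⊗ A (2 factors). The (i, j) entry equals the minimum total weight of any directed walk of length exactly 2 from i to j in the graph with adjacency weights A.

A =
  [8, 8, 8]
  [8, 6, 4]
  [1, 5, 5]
A^⊗2 =
  [9, 13, 12]
  [5, 9, 9]
  [6, 9, 9]

Each entry (A^⊗2)_ij equals the minimum over all length-2 walks i = v_0 → v_1 → … → v_2 = j of Σ_t A[v_t][v_{t+1}]. For example, for (i, j) = (0, 2) we minimise over 3 possible intermediate vertex sequences; the minimum is 12, attained along the walk 0 → 1 → 2.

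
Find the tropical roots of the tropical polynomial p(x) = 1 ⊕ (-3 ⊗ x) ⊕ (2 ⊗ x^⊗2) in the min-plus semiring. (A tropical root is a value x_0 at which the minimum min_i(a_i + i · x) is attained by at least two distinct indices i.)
Roots: {-5, 4}

Each tropical root is a break point of the lower envelope of the lines y = a_i + i · x (there are 3 lines, with slopes 0, 1, ..., 2). Only the lines that attain the minimum somewhere contribute to roots; other lines are dominated. Here the surviving (envelope) indices are i = 2, i = 1, i = 0.
Intersections between consecutive envelope lines give the roots: for adjacent envelope indices i < j the intersection is x = (a_i − a_j) / (j − i). Reading off the sorted break points: {-5, 4}.
Verification: at each break x_0, at least two indices attain the minimum of min_i(a_i + i · x_0).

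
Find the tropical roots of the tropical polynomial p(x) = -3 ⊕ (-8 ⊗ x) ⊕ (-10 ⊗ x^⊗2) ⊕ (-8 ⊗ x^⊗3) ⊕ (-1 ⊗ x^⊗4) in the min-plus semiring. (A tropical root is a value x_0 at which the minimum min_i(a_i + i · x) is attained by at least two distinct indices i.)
Roots: {-7, -2, 2, 5}

Each tropical root is a break point of the lower envelope of the lines y = a_i + i · x (there are 5 lines, with slopes 0, 1, ..., 4). Only the lines that attain the minimum somewhere contribute to roots; other lines are dominated. Here the surviving (envelope) indices are i = 4, i = 3, i = 2, i = 1, i = 0.
Intersections between consecutive envelope lines give the roots: for adjacent envelope indices i < j the intersection is x = (a_i − a_j) / (j − i). Reading off the sorted break points: {-7, -2, 2, 5}.
Verification: at each break x_0, at least two indices attain the minimum of min_i(a_i + i · x_0).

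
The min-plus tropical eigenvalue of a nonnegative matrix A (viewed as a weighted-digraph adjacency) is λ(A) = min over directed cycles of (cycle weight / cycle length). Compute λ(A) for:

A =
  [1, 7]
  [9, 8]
λ(A) = 1

Enumerate directed cycles and compute their means (weight / length). Sample:
  cycle 0 → 0: weight = 1, length = 1, mean = 1/1 ≈ 1.000
  cycle 1 → 1: weight = 8, length = 1, mean = 8/1 ≈ 8.000
  cycle 0 → 1 → 0: weight = 16, length = 2, mean = 16/2 ≈ 8.000
  cycle 1 → 0 → 1: weight = 16, length = 2, mean = 16/2 ≈ 8.000
Minimum mean = 1.000, attained e.g. along the cycle 0 → 0 with weight 1 and length 1. So λ(A) = 1/1 = 1.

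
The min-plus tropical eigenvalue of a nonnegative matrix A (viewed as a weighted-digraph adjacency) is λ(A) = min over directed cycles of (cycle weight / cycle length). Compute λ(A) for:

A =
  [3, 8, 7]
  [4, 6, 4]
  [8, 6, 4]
λ(A) = 3

Enumerate directed cycles and compute their means (weight / length). Sample:
  cycle 0 → 0: weight = 3, length = 1, mean = 3/1 ≈ 3.000
  cycle 1 → 1: weight = 6, length = 1, mean = 6/1 ≈ 6.000
  cycle 2 → 2: weight = 4, length = 1, mean = 4/1 ≈ 4.000
  cycle 0 → 1 → 0: weight = 12, length = 2, mean = 12/2 ≈ 6.000
  cycle 0 → 2 → 0: weight = 15, length = 2, mean = 15/2 ≈ 7.500
  cycle 1 → 0 → 1: weight = 12, length = 2, mean = 12/2 ≈ 6.000
Minimum mean = 3.000, attained e.g. along the cycle 0 → 0 with weight 3 and length 1. So λ(A) = 3/1 = 3.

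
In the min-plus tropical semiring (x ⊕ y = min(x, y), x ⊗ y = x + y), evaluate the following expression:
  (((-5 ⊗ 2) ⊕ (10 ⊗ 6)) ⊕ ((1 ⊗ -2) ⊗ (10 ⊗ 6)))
(((-5 ⊗ 2) ⊕ (10 ⊗ 6)) ⊕ ((1 ⊗ -2) ⊗ (10 ⊗ 6))) = -3

Expand innermost to outermost. Recall ⊕ takes the minimum of its arguments and ⊗ takes their sum. Working out the expression (((-5 ⊗ 2) ⊕ (10 ⊗ 6)) ⊕ ((1 ⊗ -2) ⊗ (10 ⊗ 6))) gives -3.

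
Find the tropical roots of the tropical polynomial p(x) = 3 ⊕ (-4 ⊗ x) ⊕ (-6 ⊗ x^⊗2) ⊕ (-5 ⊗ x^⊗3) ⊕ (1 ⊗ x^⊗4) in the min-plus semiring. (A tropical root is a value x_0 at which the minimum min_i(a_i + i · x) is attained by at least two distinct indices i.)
Roots: {-6, -1, 2, 7}

Each tropical root is a break point of the lower envelope of the lines y = a_i + i · x (there are 5 lines, with slopes 0, 1, ..., 4). Only the lines that attain the minimum somewhere contribute to roots; other lines are dominated. Here the surviving (envelope) indices are i = 4, i = 3, i = 2, i = 1, i = 0.
Intersections between consecutive envelope lines give the roots: for adjacent envelope indices i < j the intersection is x = (a_i − a_j) / (j − i). Reading off the sorted break points: {-6, -1, 2, 7}.
Verification: at each break x_0, at least two indices attain the minimum of min_i(a_i + i · x_0).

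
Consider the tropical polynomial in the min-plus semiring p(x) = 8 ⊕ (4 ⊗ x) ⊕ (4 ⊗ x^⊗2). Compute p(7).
p(7) = 8

A tropical monomial a ⊗ x^⊗i evaluates to a + i · x. Evaluating each term at x = 7:
  Term 0 contributes 8 + 0 · 7 = 8
  Term 1 contributes 4 + 1 · 7 = 11
  Term 2 contributes 4 + 2 · 7 = 18
p(7) = ⊕ of these = min[8, 11, 18] = 8.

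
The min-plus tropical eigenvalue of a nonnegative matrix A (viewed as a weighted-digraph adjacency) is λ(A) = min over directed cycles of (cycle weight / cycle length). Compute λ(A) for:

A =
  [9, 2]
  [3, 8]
λ(A) = 5/2

Enumerate directed cycles and compute their means (weight / length). Sample:
  cycle 0 → 0: weight = 9, length = 1, mean = 9/1 ≈ 9.000
  cycle 1 → 1: weight = 8, length = 1, mean = 8/1 ≈ 8.000
  cycle 0 → 1 → 0: weight = 5, length = 2, mean = 5/2 ≈ 2.500
  cycle 1 → 0 → 1: weight = 5, length = 2, mean = 5/2 ≈ 2.500
Minimum mean = 2.500, attained e.g. along the cycle 0 → 1 → 0 with weight 5 and length 2. So λ(A) = 5/2 = 5/2.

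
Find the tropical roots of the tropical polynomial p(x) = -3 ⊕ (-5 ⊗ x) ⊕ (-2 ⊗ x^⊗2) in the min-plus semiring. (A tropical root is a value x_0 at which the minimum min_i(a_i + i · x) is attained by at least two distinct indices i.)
Roots: {-3, 2}

Each tropical root is a break point of the lower envelope of the lines y = a_i + i · x (there are 3 lines, with slopes 0, 1, ..., 2). Only the lines that attain the minimum somewhere contribute to roots; other lines are dominated. Here the surviving (envelope) indices are i = 2, i = 1, i = 0.
Intersections between consecutive envelope lines give the roots: for adjacent envelope indices i < j the intersection is x = (a_i − a_j) / (j − i). Reading off the sorted break points: {-3, 2}.
Verification: at each break x_0, at least two indices attain the minimum of min_i(a_i + i · x_0).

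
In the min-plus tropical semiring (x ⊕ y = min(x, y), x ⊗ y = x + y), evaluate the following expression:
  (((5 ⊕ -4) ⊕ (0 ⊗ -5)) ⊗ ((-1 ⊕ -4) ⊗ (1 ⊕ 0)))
(((5 ⊕ -4) ⊕ (0 ⊗ -5)) ⊗ ((-1 ⊕ -4) ⊗ (1 ⊕ 0))) = -9

Expand innermost to outermost. Recall ⊕ takes the minimum of its arguments and ⊗ takes their sum. Working out the expression (((5 ⊕ -4) ⊕ (0 ⊗ -5)) ⊗ ((-1 ⊕ -4) ⊗ (1 ⊕ 0))) gives -9.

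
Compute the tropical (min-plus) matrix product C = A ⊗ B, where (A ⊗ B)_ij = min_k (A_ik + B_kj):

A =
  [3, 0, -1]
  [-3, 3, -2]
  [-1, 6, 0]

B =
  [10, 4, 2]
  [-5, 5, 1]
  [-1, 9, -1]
A ⊗ B =
  [-5, 5, -2]
  [-3, 1, -3]
  [-1, 3, -1]

Apply the min-plus product entry-by-entry:
  C[0][0] = min over k of (A[0][0] + B[0][0] = 3 + 10 = 13, A[0][1] + B[1][0] = 0 + -5 = -5, A[0][2] + B[2][0] = -1 + -1 = -2) = -5 (attained at k = 1)
  C[0][1] = min over k of (A[0][0] + B[0][1] = 3 + 4 = 7, A[0][1] + B[1][1] = 0 + 5 = 5, A[0][2] + B[2][1] = -1 + 9 = 8) = 5 (attained at k = 1)
  C[0][2] = min over k of (A[0][0] + B[0][2] = 3 + 2 = 5, A[0][1] + B[1][2] = 0 + 1 = 1, A[0][2] + B[2][2] = -1 + -1 = -2) = -2 (attained at k = 2)
  C[1][0] = min over k of (A[1][0] + B[0][0] = -3 + 10 = 7, A[1][1] + B[1][0] = 3 + -5 = -2, A[1][2] + B[2][0] = -2 + -1 = -3) = -3 (attained at k = 2)
  C[1][1] = min over k of (A[1][0] + B[0][1] = -3 + 4 = 1, A[1][1] + B[1][1] = 3 + 5 = 8, A[1][2] + B[2][1] = -2 + 9 = 7) = 1 (attained at k = 0)
  C[1][2] = min over k of (A[1][0] + B[0][2] = -3 + 2 = -1, A[1][1] + B[1][2] = 3 + 1 = 4, A[1][2] + B[2][2] = -2 + -1 = -3) = -3 (attained at k = 2)
  C[2][0] = min over k of (A[2][0] + B[0][0] = -1 + 10 = 9, A[2][1] + B[1][0] = 6 + -5 = 1, A[2][2] + B[2][0] = 0 + -1 = -1) = -1 (attained at k = 2)
  C[2][1] = min over k of (A[2][0] + B[0][1] = -1 + 4 = 3, A[2][1] + B[1][1] = 6 + 5 = 11, A[2][2] + B[2][1] = 0 + 9 = 9) = 3 (attained at k = 0)
  C[2][2] = min over k of (A[2][0] + B[0][2] = -1 + 2 = 1, A[2][1] + B[1][2] = 6 + 1 = 7, A[2][2] + B[2][2] = 0 + -1 = -1) = -1 (attained at k = 2)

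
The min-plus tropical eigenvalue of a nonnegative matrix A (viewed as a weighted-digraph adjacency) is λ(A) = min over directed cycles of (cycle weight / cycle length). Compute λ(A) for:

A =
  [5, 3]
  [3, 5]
λ(A) = 3

Enumerate directed cycles and compute their means (weight / length). Sample:
  cycle 0 → 0: weight = 5, length = 1, mean = 5/1 ≈ 5.000
  cycle 1 → 1: weight = 5, length = 1, mean = 5/1 ≈ 5.000
  cycle 0 → 1 → 0: weight = 6, length = 2, mean = 6/2 ≈ 3.000
  cycle 1 → 0 → 1: weight = 6, length = 2, mean = 6/2 ≈ 3.000
Minimum mean = 3.000, attained e.g. along the cycle 0 → 1 → 0 with weight 6 and length 2. So λ(A) = 6/2 = 3.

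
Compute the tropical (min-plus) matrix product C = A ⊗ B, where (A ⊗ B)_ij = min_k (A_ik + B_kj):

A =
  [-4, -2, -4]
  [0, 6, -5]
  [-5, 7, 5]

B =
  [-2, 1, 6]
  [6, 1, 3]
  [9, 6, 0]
A ⊗ B =
  [-6, -3, -4]
  [-2, 1, -5]
  [-7, -4, 1]

Apply the min-plus product entry-by-entry:
  C[0][0] = min over k of (A[0][0] + B[0][0] = -4 + -2 = -6, A[0][1] + B[1][0] = -2 + 6 = 4, A[0][2] + B[2][0] = -4 + 9 = 5) = -6 (attained at k = 0)
  C[0][1] = min over k of (A[0][0] + B[0][1] = -4 + 1 = -3, A[0][1] + B[1][1] = -2 + 1 = -1, A[0][2] + B[2][1] = -4 + 6 = 2) = -3 (attained at k = 0)
  C[0][2] = min over k of (A[0][0] + B[0][2] = -4 + 6 = 2, A[0][1] + B[1][2] = -2 + 3 = 1, A[0][2] + B[2][2] = -4 + 0 = -4) = -4 (attained at k = 2)
  C[1][0] = min over k of (A[1][0] + B[0][0] = 0 + -2 = -2, A[1][1] + B[1][0] = 6 + 6 = 12, A[1][2] + B[2][0] = -5 + 9 = 4) = -2 (attained at k = 0)
  C[1][1] = min over k of (A[1][0] + B[0][1] = 0 + 1 = 1, A[1][1] + B[1][1] = 6 + 1 = 7, A[1][2] + B[2][1] = -5 + 6 = 1) = 1 (attained at k = 0)
  C[1][2] = min over k of (A[1][0] + B[0][2] = 0 + 6 = 6, A[1][1] + B[1][2] = 6 + 3 = 9, A[1][2] + B[2][2] = -5 + 0 = -5) = -5 (attained at k = 2)
  C[2][0] = min over k of (A[2][0] + B[0][0] = -5 + -2 = -7, A[2][1] + B[1][0] = 7 + 6 = 13, A[2][2] + B[2][0] = 5 + 9 = 14) = -7 (attained at k = 0)
  C[2][1] = min over k of (A[2][0] + B[0][1] = -5 + 1 = -4, A[2][1] + B[1][1] = 7 + 1 = 8, A[2][2] + B[2][1] = 5 + 6 = 11) = -4 (attained at k = 0)
  C[2][2] = min over k of (A[2][0] + B[0][2] = -5 + 6 = 1, A[2][1] + B[1][2] = 7 + 3 = 10, A[2][2] + B[2][2] = 5 + 0 = 5) = 1 (attained at k = 0)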